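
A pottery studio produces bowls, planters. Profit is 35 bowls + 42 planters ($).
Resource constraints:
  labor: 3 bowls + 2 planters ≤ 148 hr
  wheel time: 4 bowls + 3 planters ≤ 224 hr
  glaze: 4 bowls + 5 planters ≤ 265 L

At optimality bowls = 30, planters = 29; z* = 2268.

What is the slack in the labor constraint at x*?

0

labor used = 3·30 + 2·29 = 148; slack = 148 − 148 = 0.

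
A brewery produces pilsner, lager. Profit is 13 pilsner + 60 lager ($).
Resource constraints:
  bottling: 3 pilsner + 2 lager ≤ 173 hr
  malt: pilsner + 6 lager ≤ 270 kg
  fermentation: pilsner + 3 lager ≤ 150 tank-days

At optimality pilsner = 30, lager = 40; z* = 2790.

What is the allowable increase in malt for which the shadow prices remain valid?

Binding constraints: malt, fermentation. The basis is B = [[1,6],[1,3]] with det -3.
Per unit increase in malt, x* moves by d = (-1, 0.3333).
The basis stays optimal until pilsner reaches 0; allowable increase = 30 kg.

30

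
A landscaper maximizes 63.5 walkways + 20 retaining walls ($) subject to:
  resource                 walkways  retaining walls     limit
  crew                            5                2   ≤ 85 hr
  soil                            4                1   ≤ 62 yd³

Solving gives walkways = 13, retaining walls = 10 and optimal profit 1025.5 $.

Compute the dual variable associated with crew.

Check each constraint at x*: crew 85/85 (tight); soil 62/62 (tight).
From A_Bᵀ y = c: 5·y_crew + 4·y_soil = 63.5; 2·y_crew + 1·y_soil = 20.
Solving: y_crew = 5.5, y_soil = 9.
Shadow price of crew = 5.5.

5.5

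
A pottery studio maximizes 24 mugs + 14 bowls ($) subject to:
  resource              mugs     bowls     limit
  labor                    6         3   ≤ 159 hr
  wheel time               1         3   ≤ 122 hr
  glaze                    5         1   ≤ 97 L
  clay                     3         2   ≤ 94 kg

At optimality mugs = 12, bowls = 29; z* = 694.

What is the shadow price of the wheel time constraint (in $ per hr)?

0

Check each constraint at x*: labor 159/159 (tight); wheel time 99/122 (slack 23); glaze 89/97 (slack 8); clay 94/94 (tight).
By complementary slackness, y = 0 for the non-binding constraints.
Dual feasibility on the basic columns requires 6·y_labor + 3·y_clay = 24, 3·y_labor + 2·y_clay = 14.
This yields shadow prices y_labor = 2, y_clay = 4.
Shadow price of wheel time = 0.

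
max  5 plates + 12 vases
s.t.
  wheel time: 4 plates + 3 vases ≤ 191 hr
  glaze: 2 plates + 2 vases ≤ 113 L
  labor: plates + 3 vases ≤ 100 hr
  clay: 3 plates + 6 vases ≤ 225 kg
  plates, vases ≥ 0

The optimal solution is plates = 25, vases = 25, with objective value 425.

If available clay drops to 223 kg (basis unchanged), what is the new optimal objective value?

423

Check each constraint at x*: wheel time 175/191 (slack 16); glaze 100/113 (slack 13); labor 100/100 (tight); clay 225/225 (tight).
By complementary slackness, y = 0 for the non-binding constraints.
Dual feasibility on the basic columns requires 1·y_labor + 3·y_clay = 5, 3·y_labor + 6·y_clay = 12.
This yields shadow prices y_labor = 2, y_clay = 1.
Δz = y_clay·Δb = 1 × (-2) = -2, so new z* = 425 − 2 = 423.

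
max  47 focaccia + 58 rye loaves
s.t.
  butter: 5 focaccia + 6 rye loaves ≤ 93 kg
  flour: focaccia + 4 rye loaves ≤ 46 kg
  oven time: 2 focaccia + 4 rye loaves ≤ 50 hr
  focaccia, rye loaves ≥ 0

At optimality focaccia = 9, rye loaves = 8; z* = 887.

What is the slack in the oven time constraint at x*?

oven time used = 2·9 + 4·8 = 50; slack = 50 − 50 = 0.

0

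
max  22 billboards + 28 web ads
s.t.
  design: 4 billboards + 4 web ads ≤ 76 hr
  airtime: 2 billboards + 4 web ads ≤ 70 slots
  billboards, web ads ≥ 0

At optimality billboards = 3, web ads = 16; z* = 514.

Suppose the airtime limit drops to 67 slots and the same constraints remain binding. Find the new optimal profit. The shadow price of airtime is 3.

505

Δb = -3, so new z* = 514 + (3)·(-3) = 514 − 9 = 505.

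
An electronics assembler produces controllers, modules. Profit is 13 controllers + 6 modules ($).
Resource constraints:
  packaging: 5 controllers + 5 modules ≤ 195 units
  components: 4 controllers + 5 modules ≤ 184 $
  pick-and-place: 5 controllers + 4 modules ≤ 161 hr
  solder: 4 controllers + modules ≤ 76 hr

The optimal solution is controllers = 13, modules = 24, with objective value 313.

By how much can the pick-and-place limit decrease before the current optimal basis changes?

Binding constraints: pick-and-place, solder. The basis is B = [[5,4],[4,1]] with det -11.
Per unit decrease in pick-and-place, x* moves by d = (0.0909, -0.3636).
The basis stays optimal until modules reaches 0; allowable decrease = 66 hr.

66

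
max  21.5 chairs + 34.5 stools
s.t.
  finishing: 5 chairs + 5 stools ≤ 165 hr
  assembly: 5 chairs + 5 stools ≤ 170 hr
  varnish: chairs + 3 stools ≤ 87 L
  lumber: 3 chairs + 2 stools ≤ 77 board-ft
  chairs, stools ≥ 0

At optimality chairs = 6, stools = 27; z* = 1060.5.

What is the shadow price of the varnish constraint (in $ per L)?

At the optimum: finishing uses 165 of 165 (binding); assembly uses 165 of 170 (slack = 5); varnish uses 87 of 87 (binding); lumber uses 72 of 77 (slack = 5).
Since assembly, lumber are not tight, their duals are 0.
The binding rows give the dual system: 5·y_finishing + 1·y_varnish = 21.5 and 5·y_finishing + 3·y_varnish = 34.5.
This yields shadow prices y_finishing = 3, y_varnish = 6.5.
Shadow price of varnish = 6.5.

6.5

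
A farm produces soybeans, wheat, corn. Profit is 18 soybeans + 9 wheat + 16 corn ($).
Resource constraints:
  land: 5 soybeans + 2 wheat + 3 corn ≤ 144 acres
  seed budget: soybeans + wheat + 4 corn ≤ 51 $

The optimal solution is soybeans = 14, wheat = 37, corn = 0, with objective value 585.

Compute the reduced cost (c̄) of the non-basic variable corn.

-5

Both land and seed budget are binding at x*.
From A_Bᵀ y = c: 5·y_land + 1·y_seed budget = 18; 2·y_land + 1·y_seed budget = 9.
This yields shadow prices y_land = 3, y_seed budget = 3.
Reduced cost of corn: c₃ − yᵀa₃ = 16 − (3·3 + 3·4) = 16 − 21 = -5.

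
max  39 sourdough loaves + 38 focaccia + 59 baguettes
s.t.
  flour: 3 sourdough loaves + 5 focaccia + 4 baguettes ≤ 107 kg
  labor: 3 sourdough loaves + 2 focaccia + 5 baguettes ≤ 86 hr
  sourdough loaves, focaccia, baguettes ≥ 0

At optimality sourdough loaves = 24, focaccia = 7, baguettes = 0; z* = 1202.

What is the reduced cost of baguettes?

Check each constraint at x*: flour 107/107 (tight); labor 86/86 (tight).
The binding rows give the dual system: 3·y_flour + 3·y_labor = 39 and 5·y_flour + 2·y_labor = 38.
→ y_flour = 4 and y_labor = 9.
Reduced cost of baguettes: c₃ − yᵀa₃ = 59 − (4·4 + 9·5) = 59 − 61 = -2.

-2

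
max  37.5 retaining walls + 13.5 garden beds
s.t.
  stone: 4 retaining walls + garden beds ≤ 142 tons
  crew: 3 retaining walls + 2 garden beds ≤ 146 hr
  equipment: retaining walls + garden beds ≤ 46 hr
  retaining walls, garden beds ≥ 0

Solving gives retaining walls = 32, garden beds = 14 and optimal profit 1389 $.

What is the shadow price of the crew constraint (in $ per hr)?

0

Binding: stone and equipment. Non-binding: crew (22 unused).
Slack constraints have shadow price 0 (complementary slackness).
Dual feasibility on the basic columns requires 4·y_stone + 1·y_equipment = 37.5, 1·y_stone + 1·y_equipment = 13.5.
→ y_stone = 8 and y_equipment = 5.5.
Shadow price of crew = 0.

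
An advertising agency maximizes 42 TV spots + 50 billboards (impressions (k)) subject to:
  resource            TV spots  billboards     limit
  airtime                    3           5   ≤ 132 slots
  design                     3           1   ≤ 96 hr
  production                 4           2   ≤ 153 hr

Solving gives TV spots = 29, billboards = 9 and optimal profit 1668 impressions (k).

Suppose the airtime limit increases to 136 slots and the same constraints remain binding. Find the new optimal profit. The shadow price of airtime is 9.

1704

Δb = 4, so new z* = 1668 + (9)·(4) = 1668 + 36 = 1704.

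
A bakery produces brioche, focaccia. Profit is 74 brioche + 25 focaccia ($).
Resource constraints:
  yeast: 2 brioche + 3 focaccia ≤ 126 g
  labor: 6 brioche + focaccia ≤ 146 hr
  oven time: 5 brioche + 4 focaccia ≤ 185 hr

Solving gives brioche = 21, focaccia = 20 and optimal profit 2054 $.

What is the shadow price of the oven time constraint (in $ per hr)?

4

Binding: labor and oven time. Non-binding: yeast (24 unused).
By complementary slackness, y = 0 for the non-binding constraint.
Dual feasibility on the basic columns requires 6·y_labor + 5·y_oven time = 74, 1·y_labor + 4·y_oven time = 25.
Solving: y_labor = 9, y_oven time = 4.
Shadow price of oven time = 4.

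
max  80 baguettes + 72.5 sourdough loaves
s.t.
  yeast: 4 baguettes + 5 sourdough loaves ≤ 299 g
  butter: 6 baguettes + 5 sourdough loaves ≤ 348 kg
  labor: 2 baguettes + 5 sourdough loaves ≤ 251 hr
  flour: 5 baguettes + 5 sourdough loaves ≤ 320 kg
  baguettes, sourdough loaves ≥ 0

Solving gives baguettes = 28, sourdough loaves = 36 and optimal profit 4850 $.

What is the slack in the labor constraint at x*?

15

labor used = 2·28 + 5·36 = 236; slack = 251 − 236 = 15.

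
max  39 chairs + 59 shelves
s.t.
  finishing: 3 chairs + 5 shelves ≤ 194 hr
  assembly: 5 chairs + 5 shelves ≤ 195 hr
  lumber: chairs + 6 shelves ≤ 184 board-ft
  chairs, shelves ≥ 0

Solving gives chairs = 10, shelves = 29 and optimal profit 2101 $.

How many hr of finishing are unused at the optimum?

19

finishing used = 3·10 + 5·29 = 175; slack = 194 − 175 = 19.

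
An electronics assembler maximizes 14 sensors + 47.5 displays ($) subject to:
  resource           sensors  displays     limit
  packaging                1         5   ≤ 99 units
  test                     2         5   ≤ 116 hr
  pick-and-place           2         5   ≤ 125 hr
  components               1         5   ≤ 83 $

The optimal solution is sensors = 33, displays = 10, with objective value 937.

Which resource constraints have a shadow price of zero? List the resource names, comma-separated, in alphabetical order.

packaging, pick-and-place

packaging: 83/99 (slack 16)
test: 116/116 (binding)
pick-and-place: 116/125 (slack 9)
components: 83/83 (binding)
By complementary slackness, a constraint with positive slack has shadow price 0 → packaging, pick-and-place.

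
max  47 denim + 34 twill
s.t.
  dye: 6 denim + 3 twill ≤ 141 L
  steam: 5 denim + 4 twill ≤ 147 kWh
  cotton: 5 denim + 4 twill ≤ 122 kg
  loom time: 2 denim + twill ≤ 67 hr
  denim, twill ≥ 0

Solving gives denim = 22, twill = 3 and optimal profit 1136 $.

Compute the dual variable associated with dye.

At the optimum: dye uses 141 of 141 (binding); steam uses 122 of 147 (slack = 25); cotton uses 122 of 122 (binding); loom time uses 47 of 67 (slack = 20).
Since steam, loom time are not tight, their duals are 0.
From A_Bᵀ y = c: 6·y_dye + 5·y_cotton = 47; 3·y_dye + 4·y_cotton = 34.
Solving: y_dye = 2, y_cotton = 7.
Shadow price of dye = 2.

2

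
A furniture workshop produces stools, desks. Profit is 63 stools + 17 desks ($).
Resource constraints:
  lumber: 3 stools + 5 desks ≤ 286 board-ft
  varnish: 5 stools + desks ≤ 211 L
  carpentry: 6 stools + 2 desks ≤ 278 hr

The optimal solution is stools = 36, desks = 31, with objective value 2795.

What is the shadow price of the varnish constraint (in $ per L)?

6

Check each constraint at x*: lumber 263/286 (slack 23); varnish 211/211 (tight); carpentry 278/278 (tight).
By complementary slackness, y = 0 for the non-binding constraint.
Dual feasibility on the basic columns requires 5·y_varnish + 6·y_carpentry = 63, 1·y_varnish + 2·y_carpentry = 17.
Solving: y_varnish = 6, y_carpentry = 5.5.
Shadow price of varnish = 6.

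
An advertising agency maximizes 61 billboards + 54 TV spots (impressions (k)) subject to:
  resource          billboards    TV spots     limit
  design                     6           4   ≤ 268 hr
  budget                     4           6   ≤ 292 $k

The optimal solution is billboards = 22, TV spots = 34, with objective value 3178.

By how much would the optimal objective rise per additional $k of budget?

At the optimum: design uses 268 of 268 (binding); budget uses 292 of 292 (binding).
The binding rows give the dual system: 6·y_design + 4·y_budget = 61 and 4·y_design + 6·y_budget = 54.
Solving: y_design = 7.5, y_budget = 4.
Shadow price of budget = 4.

4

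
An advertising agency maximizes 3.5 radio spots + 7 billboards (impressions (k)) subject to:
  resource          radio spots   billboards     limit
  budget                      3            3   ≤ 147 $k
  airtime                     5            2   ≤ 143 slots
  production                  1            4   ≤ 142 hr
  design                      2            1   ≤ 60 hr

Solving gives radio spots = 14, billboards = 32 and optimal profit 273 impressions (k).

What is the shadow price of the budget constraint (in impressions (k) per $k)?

0

Check each constraint at x*: budget 138/147 (slack 9); airtime 134/143 (slack 9); production 142/142 (tight); design 60/60 (tight).
Slack constraints have shadow price 0 (complementary slackness).
From A_Bᵀ y = c: 1·y_production + 2·y_design = 3.5; 4·y_production + 1·y_design = 7.
→ y_production = 1.5 and y_design = 1.
Shadow price of budget = 0.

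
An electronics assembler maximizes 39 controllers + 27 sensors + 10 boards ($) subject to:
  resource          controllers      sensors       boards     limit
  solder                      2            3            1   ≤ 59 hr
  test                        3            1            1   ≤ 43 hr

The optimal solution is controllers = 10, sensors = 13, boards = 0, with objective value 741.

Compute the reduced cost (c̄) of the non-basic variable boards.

-5

At the optimum: solder uses 59 of 59 (binding); test uses 43 of 43 (binding).
Dual feasibility on the basic columns requires 2·y_solder + 3·y_test = 39, 3·y_solder + 1·y_test = 27.
Solving: y_solder = 6, y_test = 9.
Reduced cost of boards: c₃ − yᵀa₃ = 10 − (6·1 + 9·1) = 10 − 15 = -5.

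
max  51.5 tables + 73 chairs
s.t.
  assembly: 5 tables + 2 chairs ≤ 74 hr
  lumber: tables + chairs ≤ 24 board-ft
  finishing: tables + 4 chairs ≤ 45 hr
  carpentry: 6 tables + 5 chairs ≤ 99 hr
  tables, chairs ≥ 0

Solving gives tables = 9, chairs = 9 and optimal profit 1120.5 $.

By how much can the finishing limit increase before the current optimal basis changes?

Binding constraints: finishing, carpentry. The basis is B = [[1,4],[6,5]] with det -19.
Per unit increase in finishing, x* moves by d = (-0.2632, 0.3158).
The basis stays optimal until tables reaches 0; allowable increase = 34.2 hr.

34.2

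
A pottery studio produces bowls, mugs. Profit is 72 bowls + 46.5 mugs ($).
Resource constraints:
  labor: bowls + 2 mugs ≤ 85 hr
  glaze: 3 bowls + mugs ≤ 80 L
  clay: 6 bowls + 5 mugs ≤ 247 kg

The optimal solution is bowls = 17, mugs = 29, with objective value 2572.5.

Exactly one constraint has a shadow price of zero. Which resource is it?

labor: 75/85 (slack 10)
glaze: 80/80 (binding)
clay: 247/247 (binding)
By complementary slackness, a constraint with positive slack has shadow price 0 → labor.

labor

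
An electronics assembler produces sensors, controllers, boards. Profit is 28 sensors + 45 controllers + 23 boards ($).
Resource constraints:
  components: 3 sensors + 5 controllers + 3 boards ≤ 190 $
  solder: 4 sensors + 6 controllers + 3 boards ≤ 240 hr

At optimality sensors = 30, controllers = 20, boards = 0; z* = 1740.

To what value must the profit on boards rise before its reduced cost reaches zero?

25.5

Both components and solder are binding at x*.
The binding rows give the dual system: 3·y_components + 4·y_solder = 28 and 5·y_components + 6·y_solder = 45.
This yields shadow prices y_components = 6, y_solder = 2.5.
boards enters the basis when its profit ≥ yᵀa₃ = 6·3 + 2.5·3 = 25.5.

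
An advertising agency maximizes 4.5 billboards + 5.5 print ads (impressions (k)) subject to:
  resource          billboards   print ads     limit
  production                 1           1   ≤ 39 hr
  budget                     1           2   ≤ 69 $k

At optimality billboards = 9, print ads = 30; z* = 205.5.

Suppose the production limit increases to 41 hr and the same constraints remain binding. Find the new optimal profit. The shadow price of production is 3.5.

Δb = 2, so new z* = 205.5 + (3.5)·(2) = 205.5 + 7 = 212.5.

212.5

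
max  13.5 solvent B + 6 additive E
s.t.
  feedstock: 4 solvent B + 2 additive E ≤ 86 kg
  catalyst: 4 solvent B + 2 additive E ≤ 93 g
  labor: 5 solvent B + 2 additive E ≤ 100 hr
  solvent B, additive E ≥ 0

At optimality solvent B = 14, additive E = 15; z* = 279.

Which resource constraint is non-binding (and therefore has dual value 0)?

catalyst

feedstock: 86/86 (binding)
catalyst: 86/93 (slack 7)
labor: 100/100 (binding)
By complementary slackness, a constraint with positive slack has shadow price 0 → catalyst.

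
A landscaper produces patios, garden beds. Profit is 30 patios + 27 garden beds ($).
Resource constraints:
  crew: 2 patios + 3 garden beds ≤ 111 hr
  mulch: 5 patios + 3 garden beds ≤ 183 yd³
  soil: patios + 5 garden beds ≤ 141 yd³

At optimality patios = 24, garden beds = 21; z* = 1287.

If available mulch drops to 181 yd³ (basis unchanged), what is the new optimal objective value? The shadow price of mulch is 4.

Δb = -2, so new z* = 1287 + (4)·(-2) = 1287 − 8 = 1279.

1279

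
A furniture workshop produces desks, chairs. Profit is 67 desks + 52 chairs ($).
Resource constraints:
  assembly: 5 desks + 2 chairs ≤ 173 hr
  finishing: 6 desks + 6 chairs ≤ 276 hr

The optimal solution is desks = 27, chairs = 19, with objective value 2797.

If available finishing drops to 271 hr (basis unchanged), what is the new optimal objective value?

Check each constraint at x*: assembly 173/173 (tight); finishing 276/276 (tight).
The binding rows give the dual system: 5·y_assembly + 6·y_finishing = 67 and 2·y_assembly + 6·y_finishing = 52.
→ y_assembly = 5 and y_finishing = 7.
Δz = y_finishing·Δb = 7 × (-5) = -35, so new z* = 2797 − 35 = 2762.

2762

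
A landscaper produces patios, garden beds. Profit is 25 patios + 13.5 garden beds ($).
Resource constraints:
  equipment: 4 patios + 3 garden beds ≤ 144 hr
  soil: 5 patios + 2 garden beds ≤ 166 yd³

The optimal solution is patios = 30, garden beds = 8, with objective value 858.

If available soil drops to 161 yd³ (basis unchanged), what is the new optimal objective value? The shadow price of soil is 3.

Δb = -5, so new z* = 858 + (3)·(-5) = 858 − 15 = 843.

843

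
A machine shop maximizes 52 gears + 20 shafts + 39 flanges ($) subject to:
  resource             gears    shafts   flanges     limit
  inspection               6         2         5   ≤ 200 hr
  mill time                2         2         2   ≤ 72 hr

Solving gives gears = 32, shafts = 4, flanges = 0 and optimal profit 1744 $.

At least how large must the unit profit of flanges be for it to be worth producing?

44

At the optimum: inspection uses 200 of 200 (binding); mill time uses 72 of 72 (binding).
Dual feasibility on the basic columns requires 6·y_inspection + 2·y_mill time = 52, 2·y_inspection + 2·y_mill time = 20.
This yields shadow prices y_inspection = 8, y_mill time = 2.
flanges enters the basis when its profit ≥ yᵀa₃ = 8·5 + 2·2 = 44.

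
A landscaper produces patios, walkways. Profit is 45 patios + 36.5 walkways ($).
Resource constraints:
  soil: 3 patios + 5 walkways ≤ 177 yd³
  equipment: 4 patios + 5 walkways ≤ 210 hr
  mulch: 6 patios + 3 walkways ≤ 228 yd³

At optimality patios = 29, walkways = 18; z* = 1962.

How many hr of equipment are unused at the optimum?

equipment used = 4·29 + 5·18 = 206; slack = 210 − 206 = 4.

4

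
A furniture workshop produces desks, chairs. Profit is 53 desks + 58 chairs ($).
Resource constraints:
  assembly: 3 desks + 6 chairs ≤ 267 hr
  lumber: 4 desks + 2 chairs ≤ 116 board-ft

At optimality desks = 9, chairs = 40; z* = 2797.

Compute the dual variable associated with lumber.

Both assembly and lumber are binding at x*.
From A_Bᵀ y = c: 3·y_assembly + 4·y_lumber = 53; 6·y_assembly + 2·y_lumber = 58.
This yields shadow prices y_assembly = 7, y_lumber = 8.
Shadow price of lumber = 8.

8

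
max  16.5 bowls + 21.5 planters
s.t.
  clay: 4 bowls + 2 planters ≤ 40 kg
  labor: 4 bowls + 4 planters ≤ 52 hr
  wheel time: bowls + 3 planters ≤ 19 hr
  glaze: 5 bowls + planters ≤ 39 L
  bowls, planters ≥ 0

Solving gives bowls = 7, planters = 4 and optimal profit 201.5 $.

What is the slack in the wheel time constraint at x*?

0

wheel time used = 1·7 + 3·4 = 19; slack = 19 − 19 = 0.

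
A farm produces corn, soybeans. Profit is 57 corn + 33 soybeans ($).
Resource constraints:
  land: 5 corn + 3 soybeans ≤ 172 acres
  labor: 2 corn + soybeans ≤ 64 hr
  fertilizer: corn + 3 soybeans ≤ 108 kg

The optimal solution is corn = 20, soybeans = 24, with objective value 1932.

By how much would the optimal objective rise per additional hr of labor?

6

At the optimum: land uses 172 of 172 (binding); labor uses 64 of 64 (binding); fertilizer uses 92 of 108 (slack = 16).
By complementary slackness, y = 0 for the non-binding constraint.
Dual feasibility on the basic columns requires 5·y_land + 2·y_labor = 57, 3·y_land + 1·y_labor = 33.
→ y_land = 9 and y_labor = 6.
Shadow price of labor = 6.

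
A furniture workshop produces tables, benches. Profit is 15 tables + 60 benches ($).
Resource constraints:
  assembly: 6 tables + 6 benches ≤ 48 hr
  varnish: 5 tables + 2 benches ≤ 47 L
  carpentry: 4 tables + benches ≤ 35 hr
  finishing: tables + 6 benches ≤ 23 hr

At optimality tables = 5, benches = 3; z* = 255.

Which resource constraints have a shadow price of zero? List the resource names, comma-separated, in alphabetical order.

carpentry, varnish

assembly: 48/48 (binding)
varnish: 31/47 (slack 16)
carpentry: 23/35 (slack 12)
finishing: 23/23 (binding)
By complementary slackness, a constraint with positive slack has shadow price 0 → carpentry, varnish.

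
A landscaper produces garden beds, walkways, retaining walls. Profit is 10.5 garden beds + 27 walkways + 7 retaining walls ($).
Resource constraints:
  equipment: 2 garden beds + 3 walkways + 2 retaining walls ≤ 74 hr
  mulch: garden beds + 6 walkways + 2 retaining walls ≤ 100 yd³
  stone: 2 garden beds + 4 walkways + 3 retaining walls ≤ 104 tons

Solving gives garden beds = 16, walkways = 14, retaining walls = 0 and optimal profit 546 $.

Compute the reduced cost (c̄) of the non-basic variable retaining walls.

At the optimum: equipment uses 74 of 74 (binding); mulch uses 100 of 100 (binding); stone uses 88 of 104 (slack = 16).
Since stone is not tight, its dual is 0.
From A_Bᵀ y = c: 2·y_equipment + 1·y_mulch = 10.5; 3·y_equipment + 6·y_mulch = 27.
This yields shadow prices y_equipment = 4, y_mulch = 2.5.
Reduced cost of retaining walls: c₃ − yᵀa₃ = 7 − (4·2 + 2.5·2) = 7 − 13 = -6.

-6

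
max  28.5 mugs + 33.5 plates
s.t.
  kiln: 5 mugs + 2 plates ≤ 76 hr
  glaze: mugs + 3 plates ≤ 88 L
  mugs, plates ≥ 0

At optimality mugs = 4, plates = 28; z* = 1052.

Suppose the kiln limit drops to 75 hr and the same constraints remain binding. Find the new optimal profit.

Both kiln and glaze are binding at x*.
The binding rows give the dual system: 5·y_kiln + 1·y_glaze = 28.5 and 2·y_kiln + 3·y_glaze = 33.5.
Solving: y_kiln = 4, y_glaze = 8.5.
Δz = y_kiln·Δb = 4 × (-1) = -4, so new z* = 1052 − 4 = 1048.

1048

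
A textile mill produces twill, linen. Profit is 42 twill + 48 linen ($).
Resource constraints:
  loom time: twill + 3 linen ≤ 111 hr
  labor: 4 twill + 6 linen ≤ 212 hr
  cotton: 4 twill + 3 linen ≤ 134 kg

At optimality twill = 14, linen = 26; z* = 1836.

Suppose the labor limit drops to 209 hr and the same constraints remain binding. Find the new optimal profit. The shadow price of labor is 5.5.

Δb = -3, so new z* = 1836 + (5.5)·(-3) = 1836 − 16.5 = 1819.5.

1819.5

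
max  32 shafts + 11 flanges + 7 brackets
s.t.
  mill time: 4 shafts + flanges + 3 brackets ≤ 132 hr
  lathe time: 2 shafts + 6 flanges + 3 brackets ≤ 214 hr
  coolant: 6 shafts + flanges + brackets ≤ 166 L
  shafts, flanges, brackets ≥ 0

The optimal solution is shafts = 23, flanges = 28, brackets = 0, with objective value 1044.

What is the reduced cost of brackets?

-1

At the optimum: mill time uses 120 of 132 (slack = 12); lathe time uses 214 of 214 (binding); coolant uses 166 of 166 (binding).
Slack constraints have shadow price 0 (complementary slackness).
The binding rows give the dual system: 2·y_lathe time + 6·y_coolant = 32 and 6·y_lathe time + 1·y_coolant = 11.
→ y_lathe time = 1 and y_coolant = 5.
Reduced cost of brackets: c₃ − yᵀa₃ = 7 − (1·3 + 5·1) = 7 − 8 = -1.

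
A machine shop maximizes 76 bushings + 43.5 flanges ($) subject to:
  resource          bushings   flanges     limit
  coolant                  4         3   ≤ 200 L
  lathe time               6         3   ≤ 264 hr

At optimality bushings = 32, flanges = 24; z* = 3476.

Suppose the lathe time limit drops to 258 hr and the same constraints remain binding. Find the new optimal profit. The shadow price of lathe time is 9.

3422

Δb = -6, so new z* = 3476 + (9)·(-6) = 3476 − 54 = 3422.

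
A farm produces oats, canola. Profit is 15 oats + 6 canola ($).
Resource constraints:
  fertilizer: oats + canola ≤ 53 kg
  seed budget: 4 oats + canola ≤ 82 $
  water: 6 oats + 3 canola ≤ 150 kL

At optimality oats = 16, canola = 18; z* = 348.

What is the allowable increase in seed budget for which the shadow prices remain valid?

18

Binding constraints: seed budget, water. The basis is B = [[4,1],[6,3]] with det 6.
Per unit increase in seed budget, x* moves by d = (0.5, -1).
The basis stays optimal until canola reaches 0; allowable increase = 18 $.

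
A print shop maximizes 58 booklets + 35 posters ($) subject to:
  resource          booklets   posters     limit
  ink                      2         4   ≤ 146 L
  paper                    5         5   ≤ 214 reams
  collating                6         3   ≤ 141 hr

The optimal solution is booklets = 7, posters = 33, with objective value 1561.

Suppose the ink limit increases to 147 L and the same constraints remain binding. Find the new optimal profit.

1563

Binding: ink and collating. Non-binding: paper (14 unused).
Since paper is not tight, its dual is 0.
From A_Bᵀ y = c: 2·y_ink + 6·y_collating = 58; 4·y_ink + 3·y_collating = 35.
Solving: y_ink = 2, y_collating = 9.
Δz = y_ink·Δb = 2 × (1) = 2, so new z* = 1561 + 2 = 1563.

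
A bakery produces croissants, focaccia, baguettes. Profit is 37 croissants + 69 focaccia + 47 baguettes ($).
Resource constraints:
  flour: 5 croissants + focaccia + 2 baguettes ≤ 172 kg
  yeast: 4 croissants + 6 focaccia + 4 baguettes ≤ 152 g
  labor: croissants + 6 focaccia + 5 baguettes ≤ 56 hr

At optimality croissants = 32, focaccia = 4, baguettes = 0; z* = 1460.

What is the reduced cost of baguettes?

Binding: yeast and labor. Non-binding: flour (8 unused).
By complementary slackness, y = 0 for the non-binding constraint.
Dual feasibility on the basic columns requires 4·y_yeast + 1·y_labor = 37, 6·y_yeast + 6·y_labor = 69.
→ y_yeast = 8.5 and y_labor = 3.
Reduced cost of baguettes: c₃ − yᵀa₃ = 47 − (8.5·4 + 3·5) = 47 − 49 = -2.

-2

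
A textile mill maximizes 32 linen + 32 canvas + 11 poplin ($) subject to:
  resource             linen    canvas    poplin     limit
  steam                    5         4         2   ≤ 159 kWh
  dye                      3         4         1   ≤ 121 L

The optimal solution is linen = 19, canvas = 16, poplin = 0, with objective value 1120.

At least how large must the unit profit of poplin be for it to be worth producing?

Check each constraint at x*: steam 159/159 (tight); dye 121/121 (tight).
Dual feasibility on the basic columns requires 5·y_steam + 3·y_dye = 32, 4·y_steam + 4·y_dye = 32.
→ y_steam = 4 and y_dye = 4.
poplin enters the basis when its profit ≥ yᵀa₃ = 4·2 + 4·1 = 12.

12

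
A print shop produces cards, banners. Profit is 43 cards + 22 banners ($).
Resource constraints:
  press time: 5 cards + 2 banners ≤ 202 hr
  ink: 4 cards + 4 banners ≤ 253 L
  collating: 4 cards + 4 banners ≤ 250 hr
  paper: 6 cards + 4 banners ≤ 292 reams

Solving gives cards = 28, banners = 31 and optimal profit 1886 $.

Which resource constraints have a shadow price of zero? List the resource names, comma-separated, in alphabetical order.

collating, ink

press time: 202/202 (binding)
ink: 236/253 (slack 17)
collating: 236/250 (slack 14)
paper: 292/292 (binding)
By complementary slackness, a constraint with positive slack has shadow price 0 → collating, ink.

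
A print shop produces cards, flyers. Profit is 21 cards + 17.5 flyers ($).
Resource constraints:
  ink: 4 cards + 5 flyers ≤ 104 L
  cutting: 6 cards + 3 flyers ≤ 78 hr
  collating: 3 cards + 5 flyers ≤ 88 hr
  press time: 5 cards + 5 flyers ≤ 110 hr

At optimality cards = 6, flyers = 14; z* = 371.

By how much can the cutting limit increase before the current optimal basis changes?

Binding constraints: cutting, collating. The basis is B = [[6,3],[3,5]] with det 21.
Per unit increase in cutting, x* moves by d = (0.2381, -0.1429).
The basis stays optimal until press time becomes binding; allowable increase = 21 hr.

21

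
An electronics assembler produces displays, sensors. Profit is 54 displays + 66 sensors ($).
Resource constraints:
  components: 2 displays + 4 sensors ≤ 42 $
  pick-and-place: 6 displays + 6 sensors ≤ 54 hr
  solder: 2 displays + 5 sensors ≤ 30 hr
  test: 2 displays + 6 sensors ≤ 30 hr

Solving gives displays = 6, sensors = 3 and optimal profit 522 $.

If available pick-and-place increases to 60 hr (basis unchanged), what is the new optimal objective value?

Check each constraint at x*: components 24/42 (slack 18); pick-and-place 54/54 (tight); solder 27/30 (slack 3); test 30/30 (tight).
By complementary slackness, y = 0 for the non-binding constraints.
Dual feasibility on the basic columns requires 6·y_pick-and-place + 2·y_test = 54, 6·y_pick-and-place + 6·y_test = 66.
→ y_pick-and-place = 8 and y_test = 3.
Δz = y_pick-and-place·Δb = 8 × (6) = 48, so new z* = 522 + 48 = 570.

570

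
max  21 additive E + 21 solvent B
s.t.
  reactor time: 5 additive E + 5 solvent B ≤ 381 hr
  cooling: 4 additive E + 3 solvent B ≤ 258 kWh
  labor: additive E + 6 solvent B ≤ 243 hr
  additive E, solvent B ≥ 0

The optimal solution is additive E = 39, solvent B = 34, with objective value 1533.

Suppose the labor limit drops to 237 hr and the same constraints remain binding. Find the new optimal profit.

1527

Check each constraint at x*: reactor time 365/381 (slack 16); cooling 258/258 (tight); labor 243/243 (tight).
Since reactor time is not tight, its dual is 0.
From A_Bᵀ y = c: 4·y_cooling + 1·y_labor = 21; 3·y_cooling + 6·y_labor = 21.
This yields shadow prices y_cooling = 5, y_labor = 1.
Δz = y_labor·Δb = 1 × (-6) = -6, so new z* = 1533 − 6 = 1527.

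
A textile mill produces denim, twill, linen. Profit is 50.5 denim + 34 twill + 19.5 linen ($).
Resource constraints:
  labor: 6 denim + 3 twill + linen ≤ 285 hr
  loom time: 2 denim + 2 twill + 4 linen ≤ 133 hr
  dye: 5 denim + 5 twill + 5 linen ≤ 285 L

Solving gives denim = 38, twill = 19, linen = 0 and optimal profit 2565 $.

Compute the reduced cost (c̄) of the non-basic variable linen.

-3.5

Check each constraint at x*: labor 285/285 (tight); loom time 114/133 (slack 19); dye 285/285 (tight).
Slack constraints have shadow price 0 (complementary slackness).
From A_Bᵀ y = c: 6·y_labor + 5·y_dye = 50.5; 3·y_labor + 5·y_dye = 34.
Solving: y_labor = 5.5, y_dye = 3.5.
Reduced cost of linen: c₃ − yᵀa₃ = 19.5 − (5.5·1 + 3.5·5) = 19.5 − 23 = -3.5.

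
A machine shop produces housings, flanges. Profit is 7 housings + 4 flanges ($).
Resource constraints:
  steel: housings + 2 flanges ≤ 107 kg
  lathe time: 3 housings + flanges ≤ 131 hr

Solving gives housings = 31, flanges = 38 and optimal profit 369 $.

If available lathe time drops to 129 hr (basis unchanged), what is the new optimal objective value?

365

At the optimum: steel uses 107 of 107 (binding); lathe time uses 131 of 131 (binding).
The binding rows give the dual system: 1·y_steel + 3·y_lathe time = 7 and 2·y_steel + 1·y_lathe time = 4.
→ y_steel = 1 and y_lathe time = 2.
Δz = y_lathe time·Δb = 2 × (-2) = -4, so new z* = 369 − 4 = 365.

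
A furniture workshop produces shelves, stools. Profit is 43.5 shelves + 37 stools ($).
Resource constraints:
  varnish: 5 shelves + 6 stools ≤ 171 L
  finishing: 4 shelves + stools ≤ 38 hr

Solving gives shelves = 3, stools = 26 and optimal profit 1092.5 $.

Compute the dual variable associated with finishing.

4

At the optimum: varnish uses 171 of 171 (binding); finishing uses 38 of 38 (binding).
Dual feasibility on the basic columns requires 5·y_varnish + 4·y_finishing = 43.5, 6·y_varnish + 1·y_finishing = 37.
This yields shadow prices y_varnish = 5.5, y_finishing = 4.
Shadow price of finishing = 4.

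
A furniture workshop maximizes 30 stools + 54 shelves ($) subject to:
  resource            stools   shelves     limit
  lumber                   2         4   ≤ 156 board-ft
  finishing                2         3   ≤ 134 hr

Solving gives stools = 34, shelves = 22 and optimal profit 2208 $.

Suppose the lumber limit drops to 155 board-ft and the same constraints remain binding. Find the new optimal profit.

2199

Both lumber and finishing are binding at x*.
From A_Bᵀ y = c: 2·y_lumber + 2·y_finishing = 30; 4·y_lumber + 3·y_finishing = 54.
Solving: y_lumber = 9, y_finishing = 6.
Δz = y_lumber·Δb = 9 × (-1) = -9, so new z* = 2208 − 9 = 2199.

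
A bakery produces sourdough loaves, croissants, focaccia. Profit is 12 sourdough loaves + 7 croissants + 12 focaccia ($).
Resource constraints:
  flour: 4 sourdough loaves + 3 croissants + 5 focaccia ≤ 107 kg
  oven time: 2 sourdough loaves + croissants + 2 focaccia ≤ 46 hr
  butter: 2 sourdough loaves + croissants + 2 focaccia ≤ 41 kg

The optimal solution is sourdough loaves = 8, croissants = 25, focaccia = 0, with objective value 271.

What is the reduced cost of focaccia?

Check each constraint at x*: flour 107/107 (tight); oven time 41/46 (slack 5); butter 41/41 (tight).
Slack constraints have shadow price 0 (complementary slackness).
From A_Bᵀ y = c: 4·y_flour + 2·y_butter = 12; 3·y_flour + 1·y_butter = 7.
This yields shadow prices y_flour = 1, y_butter = 4.
Reduced cost of focaccia: c₃ − yᵀa₃ = 12 − (1·5 + 4·2) = 12 − 13 = -1.

-1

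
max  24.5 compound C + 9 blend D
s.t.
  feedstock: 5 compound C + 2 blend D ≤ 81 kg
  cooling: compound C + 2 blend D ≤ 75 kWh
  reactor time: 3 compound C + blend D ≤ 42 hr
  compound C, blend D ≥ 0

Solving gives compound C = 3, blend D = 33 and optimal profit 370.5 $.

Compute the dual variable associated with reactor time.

At the optimum: feedstock uses 81 of 81 (binding); cooling uses 69 of 75 (slack = 6); reactor time uses 42 of 42 (binding).
Since cooling is not tight, its dual is 0.
Dual feasibility on the basic columns requires 5·y_feedstock + 3·y_reactor time = 24.5, 2·y_feedstock + 1·y_reactor time = 9.
This yields shadow prices y_feedstock = 2.5, y_reactor time = 4.
Shadow price of reactor time = 4.

4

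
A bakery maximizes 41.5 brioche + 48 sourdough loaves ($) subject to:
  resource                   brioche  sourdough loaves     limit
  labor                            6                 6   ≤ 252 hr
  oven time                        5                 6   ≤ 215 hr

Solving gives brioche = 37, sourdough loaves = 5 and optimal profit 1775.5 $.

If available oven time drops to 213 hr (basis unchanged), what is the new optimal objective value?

Check each constraint at x*: labor 252/252 (tight); oven time 215/215 (tight).
From A_Bᵀ y = c: 6·y_labor + 5·y_oven time = 41.5; 6·y_labor + 6·y_oven time = 48.
This yields shadow prices y_labor = 1.5, y_oven time = 6.5.
Δz = y_oven time·Δb = 6.5 × (-2) = -13, so new z* = 1775.5 − 13 = 1762.5.

1762.5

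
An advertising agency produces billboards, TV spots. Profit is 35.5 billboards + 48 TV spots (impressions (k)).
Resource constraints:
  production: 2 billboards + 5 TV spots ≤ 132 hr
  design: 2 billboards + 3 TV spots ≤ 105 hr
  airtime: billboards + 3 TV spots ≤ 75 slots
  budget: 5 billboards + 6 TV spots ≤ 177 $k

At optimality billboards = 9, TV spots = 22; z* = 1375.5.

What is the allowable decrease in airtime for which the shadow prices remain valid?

39.6

Binding constraints: airtime, budget. The basis is B = [[1,3],[5,6]] with det -9.
Per unit decrease in airtime, x* moves by d = (0.6667, -0.5556).
The basis stays optimal until TV spots reaches 0; allowable decrease = 39.6 slots.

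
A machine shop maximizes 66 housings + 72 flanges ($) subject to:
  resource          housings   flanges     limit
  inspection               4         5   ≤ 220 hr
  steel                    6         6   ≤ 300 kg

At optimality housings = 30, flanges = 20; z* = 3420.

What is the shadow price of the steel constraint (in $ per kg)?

7

At the optimum: inspection uses 220 of 220 (binding); steel uses 300 of 300 (binding).
The binding rows give the dual system: 4·y_inspection + 6·y_steel = 66 and 5·y_inspection + 6·y_steel = 72.
Solving: y_inspection = 6, y_steel = 7.
Shadow price of steel = 7.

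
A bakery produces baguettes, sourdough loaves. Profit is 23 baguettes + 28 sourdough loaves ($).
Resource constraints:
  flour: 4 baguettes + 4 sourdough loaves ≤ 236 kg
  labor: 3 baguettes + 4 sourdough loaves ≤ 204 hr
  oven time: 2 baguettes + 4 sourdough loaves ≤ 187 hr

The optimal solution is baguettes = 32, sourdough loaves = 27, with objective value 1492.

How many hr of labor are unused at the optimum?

labor used = 3·32 + 4·27 = 204; slack = 204 − 204 = 0.

0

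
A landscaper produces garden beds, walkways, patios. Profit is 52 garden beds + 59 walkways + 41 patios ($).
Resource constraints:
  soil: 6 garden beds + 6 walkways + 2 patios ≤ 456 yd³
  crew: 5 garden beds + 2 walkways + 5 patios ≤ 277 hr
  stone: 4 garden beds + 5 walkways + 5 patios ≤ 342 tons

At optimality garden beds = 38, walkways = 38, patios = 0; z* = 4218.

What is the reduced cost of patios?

At the optimum: soil uses 456 of 456 (binding); crew uses 266 of 277 (slack = 11); stone uses 342 of 342 (binding).
Since crew is not tight, its dual is 0.
The binding rows give the dual system: 6·y_soil + 4·y_stone = 52 and 6·y_soil + 5·y_stone = 59.
Solving: y_soil = 4, y_stone = 7.
Reduced cost of patios: c₃ − yᵀa₃ = 41 − (4·2 + 7·5) = 41 − 43 = -2.

-2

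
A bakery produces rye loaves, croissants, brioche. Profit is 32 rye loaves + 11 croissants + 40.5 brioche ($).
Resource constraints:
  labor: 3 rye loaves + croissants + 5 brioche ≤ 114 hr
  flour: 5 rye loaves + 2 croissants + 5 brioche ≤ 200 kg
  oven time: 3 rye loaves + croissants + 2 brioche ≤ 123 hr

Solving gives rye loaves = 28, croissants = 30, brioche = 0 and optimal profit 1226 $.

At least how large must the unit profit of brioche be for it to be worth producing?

Check each constraint at x*: labor 114/114 (tight); flour 200/200 (tight); oven time 114/123 (slack 9).
By complementary slackness, y = 0 for the non-binding constraint.
The binding rows give the dual system: 3·y_labor + 5·y_flour = 32 and 1·y_labor + 2·y_flour = 11.
→ y_labor = 9 and y_flour = 1.
brioche enters the basis when its profit ≥ yᵀa₃ = 9·5 + 1·5 = 50.

50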